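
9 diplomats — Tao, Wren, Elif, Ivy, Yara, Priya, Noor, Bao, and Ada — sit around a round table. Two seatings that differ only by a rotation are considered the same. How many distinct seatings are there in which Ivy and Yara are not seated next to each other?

30240

All circular seatings of 9 people number (8)! = 40320.
Those with Ivy next to Yara: fuse the pair into one unit and seat 8 units around a circle — 2·(7)! = 10080.
Subtracting, 40320 − 10080 = 30240.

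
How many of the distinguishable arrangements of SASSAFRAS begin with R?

With the first slot taken by R, it remains to arrange the other 8 letters (SASSAFAS).
Those 8 letters have A appearing 3 times and S appearing 4 times, giving (8)!/(4!·3!) = 280.

280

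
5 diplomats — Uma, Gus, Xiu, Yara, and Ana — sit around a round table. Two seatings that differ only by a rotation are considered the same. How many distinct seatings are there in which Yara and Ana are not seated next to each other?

Without the restriction there are (4)! = 24 seatings.
Those with Yara next to Ana: fuse the pair into one unit and seat 4 units around a circle — 2·(3)! = 12.
Subtracting, 24 − 12 = 12.

12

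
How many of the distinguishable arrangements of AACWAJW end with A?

With the last slot taken by A, it remains to arrange the other 6 letters (ACWAJW).
Those 6 letters have A appearing twice and W appearing twice, giving (6)!/(2!·2!) = 180.

180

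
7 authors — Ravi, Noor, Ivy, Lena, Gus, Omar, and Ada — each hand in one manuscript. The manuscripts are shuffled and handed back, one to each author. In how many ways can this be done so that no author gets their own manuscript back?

1854

This is the derangement count D_7: permutations of 7 items with no fixed point.
By inclusion–exclusion this is Σ_{j=0}^{7} (−1)^j C(7,j)·(7−j)!.
Computing: 5040 − 5040 + 2520 − 840 + 210 − 42 + 7 − 1 = 1854.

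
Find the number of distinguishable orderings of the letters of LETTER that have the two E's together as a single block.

Treat the 2 copies of E as a single block. The multiset to arrange is then {EE, L, R, T, T}, 5 items in all.
That gives (5)!/(2!) = 60 arrangements.

60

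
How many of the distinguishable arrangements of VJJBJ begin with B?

4

Fix B in the first position and arrange the remaining 4 letters.
Those 4 letters have J appearing 3 times, giving (4)!/(3!) = 4.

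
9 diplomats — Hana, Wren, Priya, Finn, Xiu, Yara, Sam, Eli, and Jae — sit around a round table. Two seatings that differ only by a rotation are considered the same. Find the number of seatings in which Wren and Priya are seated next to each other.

Glue Wren and Priya into a block (2 internal orders). Seating 8 units around a circle gives (7)! arrangements.
So 2 × (7)! = 2 × 5040 = 10080.

10080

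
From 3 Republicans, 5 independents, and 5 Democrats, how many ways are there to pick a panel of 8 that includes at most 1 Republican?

405

Split by how many Republicans are chosen (0 through 1).
Sum: C(3,0)·C(10,8) + C(3,1)·C(10,7) = 45 + 360 = 405.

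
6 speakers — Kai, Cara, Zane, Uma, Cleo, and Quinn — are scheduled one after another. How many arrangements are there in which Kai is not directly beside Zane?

480

Of the 6! = 720 arrangements, those with Kai and Zane adjacent number 2 × 5! = 240 (treat the pair as a block with 2 internal orders).
Complementary counting: 720 − 240 = 480.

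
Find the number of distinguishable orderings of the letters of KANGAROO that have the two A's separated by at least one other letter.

Total arrangements of KANGAROO: 8!/(2!·2!) = 10080.
If the two A's are adjacent, glue them into one block, leaving 7 items to arrange: (7)!/(2!) = 2520 ways.
Subtracting, 10080 − 2520 = 7560 arrangements keep the A's apart.

7560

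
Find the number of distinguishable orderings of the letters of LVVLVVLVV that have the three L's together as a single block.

7

Treat the 3 copies of L as a single block. The multiset to arrange is then {LLL, V, V, V, V, V, V}, 7 items in all.
That gives (7)!/(6!) = 7 arrangements.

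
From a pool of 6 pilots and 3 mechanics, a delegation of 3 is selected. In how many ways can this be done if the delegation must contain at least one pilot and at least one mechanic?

63

Total 3-person selections from all 9: C(9,3) = 84.
Subtract selections that omit an entire group: no pilots → C(3,3) = 1; no mechanics → C(6,3) = 20.
Both groups omitted at once is impossible, so 84 − 21 = 63.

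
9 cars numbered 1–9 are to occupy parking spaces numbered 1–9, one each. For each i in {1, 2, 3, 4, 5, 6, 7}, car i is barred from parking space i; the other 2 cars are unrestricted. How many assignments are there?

Let Aᵢ (for 1 ≤ i ≤ 7) be the placements that put car i in its forbidden parking space. Any j of these fix j positions, leaving (9−j)! ways to fill the rest, and there are C(7,j) ways to pick which j.
By inclusion–exclusion, the number of valid placements is Σ_{j=0}^{7} (−1)^j C(7,j)·(9−j)!.
Computing: 362880 − 282240 + 105840 − 25200 + 4200 − 504 + 42 − 2 = 165016.

165016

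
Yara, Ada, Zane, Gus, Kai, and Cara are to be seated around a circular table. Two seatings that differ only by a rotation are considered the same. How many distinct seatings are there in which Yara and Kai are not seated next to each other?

72

All circular seatings of 6 people number (5)! = 120.
Seatings with Yara beside Kai: treat them as a block with 2 internal orders, giving 2 × (4)! = 48.
Subtracting, 120 − 48 = 72.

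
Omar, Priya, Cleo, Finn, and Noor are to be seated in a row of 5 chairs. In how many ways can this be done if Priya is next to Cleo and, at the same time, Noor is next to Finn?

24

Treat {Priya,Cleo} as one block (2 orders) and {Noor,Finn} as another (2 orders).
That leaves 3 units to arrange: 2 × 2 × 3! = 4 × 6 = 24.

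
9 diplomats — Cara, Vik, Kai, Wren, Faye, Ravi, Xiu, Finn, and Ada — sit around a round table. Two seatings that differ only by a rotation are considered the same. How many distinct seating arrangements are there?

40320

Fix one person's seat to break rotational symmetry; the remaining 8 people can be arranged in (8)! = 40320 ways.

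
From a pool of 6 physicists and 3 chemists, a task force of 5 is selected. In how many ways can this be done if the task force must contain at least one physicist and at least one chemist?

Total 5-person selections from all 9: C(9,5) = 126.
Selections missing a whole group: no physicists → C(3,5) = 0; no chemists → C(6,5) = 6.
Both groups omitted at once is impossible, so 126 − 6 = 120.

120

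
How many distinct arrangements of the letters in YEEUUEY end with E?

Fix E in the last position and arrange the remaining 6 letters.
Those 6 letters have E appearing twice, U appearing twice, and Y appearing twice, giving (6)!/(2!·2!·2!) = 90.

90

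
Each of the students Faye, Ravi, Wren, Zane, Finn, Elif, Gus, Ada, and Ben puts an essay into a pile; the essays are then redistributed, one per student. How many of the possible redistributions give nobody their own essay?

133496

This is the derangement count D_9: permutations of 9 items with no fixed point.
By inclusion–exclusion this is Σ_{j=0}^{9} (−1)^j C(9,j)·(9−j)!.
Computing: 362880 − 362880 + 181440 − 60480 + 15120 − 3024 + 504 − 72 + 9 − 1 = 133496.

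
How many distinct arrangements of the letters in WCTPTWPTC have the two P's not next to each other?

There are 9!/(3!·2!·2!·2!) = 7560 arrangements of WCTPTWPTC in total.
If the two P's are adjacent, glue them into one block, leaving 8 items to arrange: (8)!/(3!·2!·2!) = 1680 ways.
Subtracting, 7560 − 1680 = 5880 arrangements keep the P's apart.

5880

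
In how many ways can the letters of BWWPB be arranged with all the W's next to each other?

Treat the 2 copies of W as a single block. The multiset to arrange is then {WW, B, B, P}, 4 items in all.
That gives (4)!/(2!) = 12 arrangements.

12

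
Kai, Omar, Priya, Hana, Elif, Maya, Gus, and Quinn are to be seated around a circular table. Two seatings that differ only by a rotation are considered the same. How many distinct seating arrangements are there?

5040

Seat Kai anywhere (absorbing the rotational symmetry), then permute the other 7: (7)! = 5040.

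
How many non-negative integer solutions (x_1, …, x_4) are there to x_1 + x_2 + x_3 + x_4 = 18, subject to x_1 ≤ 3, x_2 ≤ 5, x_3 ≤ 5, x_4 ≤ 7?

10

Ignoring the caps, the number of non-negative solutions to x_1+…+x_4 = 18 is C(21,3) = 1330.
Subtract solutions that violate a single cap (substitute x_i' = x_i − (cap_i+1)): x_1 ≥ 4 gives C(17,3) = 680; x_2 ≥ 6 gives C(15,3) = 455; x_3 ≥ 6 gives C(15,3) = 455; x_4 ≥ 8 gives C(13,3) = 286. Together 1876.
Add back pairs where two caps are both exceeded: 165 + 165 + 84 + 84 + 35 + 35 = 568.
Subtract triples: 10 + 1 + 1 + 0 = 12.
By inclusion–exclusion the count is 1330 − 1876 + 568 − 12 = 10.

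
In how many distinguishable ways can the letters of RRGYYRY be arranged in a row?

Letter multiplicities in RRGYYRY: G×1, R×3, Y×3.
The number of distinct arrangements is 7!/(3!·3!) = 5040/36 = 140.

140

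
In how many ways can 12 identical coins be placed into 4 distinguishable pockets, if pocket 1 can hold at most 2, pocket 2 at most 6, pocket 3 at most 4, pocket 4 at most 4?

31

By stars and bars, unrestricted non-negative solutions to x_1+…+x_4 = 12 number C(12+3,3) = 455.
Subtract solutions that violate a single cap (substitute x_i' = x_i − (cap_i+1)): x_1 ≥ 3 gives C(12,3) = 220; x_2 ≥ 7 gives C(8,3) = 56; x_3 ≥ 5 gives C(10,3) = 120; x_4 ≥ 5 gives C(10,3) = 120. Together 516.
Add back pairs where two caps are both exceeded: 10 + 35 + 35 + 1 + 1 + 10 = 92.
By inclusion–exclusion the count is 455 − 516 + 92 = 31.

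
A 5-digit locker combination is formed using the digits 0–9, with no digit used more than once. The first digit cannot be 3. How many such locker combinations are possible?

27216

The first digit has 10−1 = 9 choices (anything except 3).
The remaining 4 digits are filled from the other 9 symbols without repetition: 9 × 8 × 7 × 6 = 3024.
Total: 9 × 3024 = 27216.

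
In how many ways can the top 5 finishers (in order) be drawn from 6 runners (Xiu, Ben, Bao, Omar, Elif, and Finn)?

This is an ordered selection of 5 from 6: P(6,5).
That gives 6 × 5 × 4 × 3 × 2 = 720.

720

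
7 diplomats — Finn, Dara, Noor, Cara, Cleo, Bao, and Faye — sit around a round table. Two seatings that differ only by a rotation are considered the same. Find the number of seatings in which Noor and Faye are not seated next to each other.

All circular seatings of 7 people number (6)! = 720.
Those with Noor next to Faye: fuse the pair into one unit and seat 6 units around a circle — 2·(5)! = 240.
Subtracting, 720 − 240 = 480.

480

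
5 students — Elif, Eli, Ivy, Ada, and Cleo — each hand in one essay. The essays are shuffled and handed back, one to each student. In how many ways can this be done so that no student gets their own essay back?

Let Aᵢ be the assignments in which student i gets their own essay. We want the size of the complement of A₁∪…∪A_5.
By inclusion–exclusion this is Σ_{j=0}^{5} (−1)^j C(5,j)·(5−j)!.
Computing: 120 − 120 + 60 − 20 + 5 − 1 = 44.

44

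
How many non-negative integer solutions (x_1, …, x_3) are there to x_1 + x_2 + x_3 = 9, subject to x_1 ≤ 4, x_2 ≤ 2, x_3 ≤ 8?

Ignoring the caps, the number of non-negative solutions to x_1+…+x_3 = 9 is C(11,2) = 55.
Subtract solutions that violate a single cap (substitute x_i' = x_i − (cap_i+1)): x_1 ≥ 5 gives C(6,2) = 15; x_2 ≥ 3 gives C(8,2) = 28; x_3 ≥ 9 gives C(2,2) = 1. Together 44.
Add back pairs where two caps are both exceeded: 3 + 0 + 0 = 3.
By inclusion–exclusion the count is 55 − 44 + 3 = 14.

14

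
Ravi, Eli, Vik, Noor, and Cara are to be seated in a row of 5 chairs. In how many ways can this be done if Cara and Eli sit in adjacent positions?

Place the 3 others and the Cara-Eli pair as 4 objects in a line; the pair has 2 internal arrangements.
That gives 2 × 4! = 2 × 24 = 48.

48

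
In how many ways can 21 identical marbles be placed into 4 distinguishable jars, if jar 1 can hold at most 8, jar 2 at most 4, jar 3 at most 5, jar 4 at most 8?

35

By stars and bars, unrestricted non-negative solutions to x_1+…+x_4 = 21 number C(21+3,3) = 2024.
Subtract solutions that violate a single cap (substitute x_i' = x_i − (cap_i+1)): x_1 ≥ 9 gives C(15,3) = 455; x_2 ≥ 5 gives C(19,3) = 969; x_3 ≥ 6 gives C(18,3) = 816; x_4 ≥ 9 gives C(15,3) = 455. Together 2695.
Add back pairs where two caps are both exceeded: 120 + 84 + 20 + 286 + 120 + 84 = 714.
Subtract triples: 4 + 0 + 0 + 4 = 8.
By inclusion–exclusion the count is 2024 − 2695 + 714 − 8 = 35.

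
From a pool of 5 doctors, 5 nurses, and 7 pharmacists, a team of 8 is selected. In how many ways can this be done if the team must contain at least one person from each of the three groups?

23275

With no constraint there are C(17,8) = 24310 possible selections.
Subtract selections that omit an entire group: no doctors → C(12,8) = 495; no nurses → C(12,8) = 495; no pharmacists → C(10,8) = 45.
Add back selections omitting two groups (i.e. drawn from a single group): C(5,8) + C(5,8) + C(7,8) = 0.
By inclusion–exclusion: 24310 − 1035 + 0 = 23275.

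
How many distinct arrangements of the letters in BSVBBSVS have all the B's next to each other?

Treat the 3 copies of B as a single block. The multiset to arrange is then {BBB, S, S, S, V, V}, 6 items in all.
That gives (6)!/(3!·2!) = 60 arrangements.

60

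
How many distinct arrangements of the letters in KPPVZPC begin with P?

360

Fix P in the first position and arrange the remaining 6 letters.
Those 6 letters have P appearing twice, giving (6)!/(2!) = 360.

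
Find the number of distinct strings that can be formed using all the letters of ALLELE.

60

The 6 letters of ALLELE have repeats: E appearing twice and L appearing 3 times.
The number of distinct arrangements is 6!/(3!·2!) = 720/12 = 60.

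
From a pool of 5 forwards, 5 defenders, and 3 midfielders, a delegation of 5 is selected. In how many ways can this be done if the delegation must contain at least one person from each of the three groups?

With no constraint there are C(13,5) = 1287 possible selections.
Selections missing a whole group: no forwards → C(8,5) = 56; no defenders → C(8,5) = 56; no midfielders → C(10,5) = 252.
Add back selections omitting two groups (i.e. drawn from a single group): C(5,5) + C(5,5) + C(3,5) = 2.
By inclusion–exclusion: 1287 − 364 + 2 = 925.

925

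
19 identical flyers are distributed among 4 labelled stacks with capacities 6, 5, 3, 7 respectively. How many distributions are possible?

Without the upper bounds there are C(22,3) = 1540 ways to split 19 among 4 stacks.
Subtract solutions that violate a single cap (substitute x_i' = x_i − (cap_i+1)): x_1 ≥ 7 gives C(15,3) = 455; x_2 ≥ 6 gives C(16,3) = 560; x_3 ≥ 4 gives C(18,3) = 816; x_4 ≥ 8 gives C(14,3) = 364. Together 2195.
Add back pairs where two caps are both exceeded: 84 + 165 + 35 + 220 + 56 + 120 = 680.
Subtract triples: 10 + 0 + 1 + 4 = 15.
By inclusion–exclusion the count is 1540 − 2195 + 680 − 15 = 10.

10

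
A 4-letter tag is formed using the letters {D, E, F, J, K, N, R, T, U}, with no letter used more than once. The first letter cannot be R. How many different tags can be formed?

The first letter has 9−1 = 8 choices (anything except R).
The remaining 3 letters are filled from the other 8 symbols without repetition: 8 × 7 × 6 = 336.
Total: 8 × 336 = 2688.

2688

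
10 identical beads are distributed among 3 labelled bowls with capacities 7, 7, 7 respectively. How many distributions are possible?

48

By stars and bars, unrestricted non-negative solutions to x_1+…+x_3 = 10 number C(10+2,2) = 66.
Subtract solutions that violate a single cap (substitute x_i' = x_i − (cap_i+1)): x_1 ≥ 8 gives C(4,2) = 6; x_2 ≥ 8 gives C(4,2) = 6; x_3 ≥ 8 gives C(4,2) = 6. Together 18.
No two caps can be exceeded simultaneously, so the pair terms are all 0.
By inclusion–exclusion the count is 66 − 18 + 0 = 48.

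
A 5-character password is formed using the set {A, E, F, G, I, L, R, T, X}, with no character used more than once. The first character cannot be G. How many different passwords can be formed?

The first character has 9−1 = 8 choices (anything except G).
The remaining 4 characters are filled from the other 8 symbols without repetition: 8 × 7 × 6 × 5 = 1680.
Total: 8 × 1680 = 13440.

13440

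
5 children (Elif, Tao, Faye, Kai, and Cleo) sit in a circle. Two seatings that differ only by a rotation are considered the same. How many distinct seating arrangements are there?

24

Seat Elif anywhere (absorbing the rotational symmetry), then permute the other 4: (4)! = 24.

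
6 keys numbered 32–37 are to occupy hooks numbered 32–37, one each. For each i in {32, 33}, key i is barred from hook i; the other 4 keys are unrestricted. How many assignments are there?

Let Aᵢ (for i ∈ {32, 33}) be the placements that put key i in its forbidden hook. Any j of these fix j positions, leaving (6−j)! ways to fill the rest, and there are C(2,j) ways to pick which j.
By inclusion–exclusion, the number of valid placements is Σ_{j=0}^{2} (−1)^j C(2,j)·(6−j)!.
Computing: 720 − 240 + 24 = 504.

504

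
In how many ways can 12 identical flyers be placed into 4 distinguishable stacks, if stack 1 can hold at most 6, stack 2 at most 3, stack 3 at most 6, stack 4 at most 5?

Without the upper bounds there are C(15,3) = 455 ways to split 12 among 4 stacks.
Subtract solutions that violate a single cap (substitute x_i' = x_i − (cap_i+1)): x_1 ≥ 7 gives C(8,3) = 56; x_2 ≥ 4 gives C(11,3) = 165; x_3 ≥ 7 gives C(8,3) = 56; x_4 ≥ 6 gives C(9,3) = 84. Together 361.
Add back pairs where two caps are both exceeded: 4 + 0 + 0 + 4 + 10 + 0 = 18.
By inclusion–exclusion the count is 455 − 361 + 18 = 112.

112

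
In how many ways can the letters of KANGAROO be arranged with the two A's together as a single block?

Treat the 2 copies of A as a single block. The multiset to arrange is then {AA, G, K, N, O, O, R}, 7 items in all.
That gives (7)!/(2!) = 2520 arrangements.

2520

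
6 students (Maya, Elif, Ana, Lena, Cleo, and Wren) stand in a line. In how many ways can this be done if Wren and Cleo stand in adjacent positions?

Glue Wren and Cleo into one block (2 internal orders), leaving 5 units to arrange in a row.
So the count is 2·(5)! = 240.

240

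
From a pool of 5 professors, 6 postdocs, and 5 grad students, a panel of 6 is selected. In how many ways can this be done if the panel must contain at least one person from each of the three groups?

With no constraint there are C(16,6) = 8008 possible selections.
Selections missing a whole group: no professors → C(11,6) = 462; no postdocs → C(10,6) = 210; no grad students → C(11,6) = 462.
Add back selections omitting two groups (i.e. drawn from a single group): C(5,6) + C(6,6) + C(5,6) = 1.
By inclusion–exclusion: 8008 − 1134 + 1 = 6875.

6875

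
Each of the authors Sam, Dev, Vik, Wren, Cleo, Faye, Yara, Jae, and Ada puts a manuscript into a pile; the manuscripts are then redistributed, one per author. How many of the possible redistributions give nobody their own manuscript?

This is the derangement count D_9: permutations of 9 items with no fixed point.
By inclusion–exclusion this is Σ_{j=0}^{9} (−1)^j C(9,j)·(9−j)!.
Computing: 362880 − 362880 + 181440 − 60480 + 15120 − 3024 + 504 − 72 + 9 − 1 = 133496.

133496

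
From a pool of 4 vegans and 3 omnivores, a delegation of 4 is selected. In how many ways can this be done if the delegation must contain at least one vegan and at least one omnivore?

Unrestricted: C(7,4) = 35 ways to pick any 4 of the 7.
Selections missing a whole group: no vegans → C(3,4) = 0; no omnivores → C(4,4) = 1.
Both groups omitted at once is impossible, so 35 − 1 = 34.

34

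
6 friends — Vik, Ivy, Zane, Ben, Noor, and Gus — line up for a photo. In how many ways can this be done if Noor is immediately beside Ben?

240

Glue Noor and Ben into one block (2 internal orders), leaving 5 units to arrange in a row.
That gives 2 × 5! = 2 × 120 = 240.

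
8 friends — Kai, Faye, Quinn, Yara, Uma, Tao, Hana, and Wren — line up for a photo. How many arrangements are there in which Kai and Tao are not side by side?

30240

There are 8! = 40320 arrangements in all. If Kai and Tao are adjacent, merging them into one block gives 2·(7)! = 10080 arrangements.
Complementary counting: 40320 − 10080 = 30240.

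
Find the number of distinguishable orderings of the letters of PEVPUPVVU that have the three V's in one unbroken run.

Treat the 3 copies of V as a single block. The multiset to arrange is then {VVV, E, P, P, P, U, U}, 7 items in all.
That gives (7)!/(3!·2!) = 420 arrangements.

420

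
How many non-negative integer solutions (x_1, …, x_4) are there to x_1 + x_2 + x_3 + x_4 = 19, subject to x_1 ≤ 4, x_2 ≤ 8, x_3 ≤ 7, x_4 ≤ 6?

80

By stars and bars, unrestricted non-negative solutions to x_1+…+x_4 = 19 number C(19+3,3) = 1540.
Subtract solutions that violate a single cap (substitute x_i' = x_i − (cap_i+1)): x_1 ≥ 5 gives C(17,3) = 680; x_2 ≥ 9 gives C(13,3) = 286; x_3 ≥ 8 gives C(14,3) = 364; x_4 ≥ 7 gives C(15,3) = 455. Together 1785.
Add back pairs where two caps are both exceeded: 56 + 84 + 120 + 10 + 20 + 35 = 325.
By inclusion–exclusion the count is 1540 − 1785 + 325 = 80.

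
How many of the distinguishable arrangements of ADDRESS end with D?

360

Fix D in the last position and arrange the remaining 6 letters.
Those 6 letters have S appearing twice, giving (6)!/(2!) = 360.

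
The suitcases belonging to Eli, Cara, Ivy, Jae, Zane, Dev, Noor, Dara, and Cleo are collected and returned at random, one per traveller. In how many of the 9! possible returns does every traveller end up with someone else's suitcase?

133496

Count assignments avoiding every fixed point. For any j of the 9 travellers fixed to their own suitcase, the other 9−j can be arranged in (9−j)! ways.
By inclusion–exclusion this is Σ_{j=0}^{9} (−1)^j C(9,j)·(9−j)!.
Computing: 362880 − 362880 + 181440 − 60480 + 15120 − 3024 + 504 − 72 + 9 − 1 = 133496.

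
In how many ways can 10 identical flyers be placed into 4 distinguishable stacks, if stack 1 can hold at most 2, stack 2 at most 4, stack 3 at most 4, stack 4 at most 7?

Without the upper bounds there are C(13,3) = 286 ways to split 10 among 4 stacks.
Subtract solutions that violate a single cap (substitute x_i' = x_i − (cap_i+1)): x_1 ≥ 3 gives C(10,3) = 120; x_2 ≥ 5 gives C(8,3) = 56; x_3 ≥ 5 gives C(8,3) = 56; x_4 ≥ 8 gives C(5,3) = 10. Together 242.
Add back pairs where two caps are both exceeded: 10 + 10 + 0 + 1 + 0 + 0 = 21.
By inclusion–exclusion the count is 286 − 242 + 21 = 65.

65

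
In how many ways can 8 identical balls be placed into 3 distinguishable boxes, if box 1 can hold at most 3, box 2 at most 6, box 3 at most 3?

13

Without the upper bounds there are C(10,2) = 45 ways to split 8 among 3 boxes.
Subtract solutions that violate a single cap (substitute x_i' = x_i − (cap_i+1)): x_1 ≥ 4 gives C(6,2) = 15; x_2 ≥ 7 gives C(3,2) = 3; x_3 ≥ 4 gives C(6,2) = 15. Together 33.
Add back pairs where two caps are both exceeded: 0 + 1 + 0 = 1.
By inclusion–exclusion the count is 45 − 33 + 1 = 13.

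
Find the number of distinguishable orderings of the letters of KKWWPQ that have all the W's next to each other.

60

Treat the 2 copies of W as a single block. The multiset to arrange is then {WW, K, K, P, Q}, 5 items in all.
That gives (5)!/(2!) = 60 arrangements.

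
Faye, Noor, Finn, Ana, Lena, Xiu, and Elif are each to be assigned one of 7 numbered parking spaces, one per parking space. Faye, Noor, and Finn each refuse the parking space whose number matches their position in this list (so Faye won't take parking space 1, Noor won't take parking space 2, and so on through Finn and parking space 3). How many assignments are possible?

Let Aᵢ (for i ∈ {1, 2, 3}) be the placements that put person i in their forbidden parking space. Any j of these fix j positions, leaving (7−j)! ways to fill the rest, and there are C(3,j) ways to pick which j.
By inclusion–exclusion, the number of valid placements is Σ_{j=0}^{3} (−1)^j C(3,j)·(7−j)!.
Computing: 5040 − 2160 + 360 − 24 = 3216.

3216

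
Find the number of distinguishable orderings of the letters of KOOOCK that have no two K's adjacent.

40

There are 6!/(3!·2!) = 60 arrangements of KOOOCK in total.
Arrangements with the K's together: treat KK as one letter, giving (5)!/(3!) = 20.
Hence 60 − 20 = 40.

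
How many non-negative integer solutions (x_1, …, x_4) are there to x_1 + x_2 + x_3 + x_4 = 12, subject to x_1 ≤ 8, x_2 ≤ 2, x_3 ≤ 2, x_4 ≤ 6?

45

Ignoring the caps, the number of non-negative solutions to x_1+…+x_4 = 12 is C(15,3) = 455.
Subtract solutions that violate a single cap (substitute x_i' = x_i − (cap_i+1)): x_1 ≥ 9 gives C(6,3) = 20; x_2 ≥ 3 gives C(12,3) = 220; x_3 ≥ 3 gives C(12,3) = 220; x_4 ≥ 7 gives C(8,3) = 56. Together 516.
Add back pairs where two caps are both exceeded: 1 + 1 + 0 + 84 + 10 + 10 = 106.
By inclusion–exclusion the count is 455 − 516 + 106 = 45.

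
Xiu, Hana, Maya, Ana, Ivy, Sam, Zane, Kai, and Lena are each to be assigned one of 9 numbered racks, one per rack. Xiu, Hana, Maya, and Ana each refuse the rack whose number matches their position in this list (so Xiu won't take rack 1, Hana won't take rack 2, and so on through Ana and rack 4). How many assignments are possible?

Let Aᵢ (for 1 ≤ i ≤ 4) be the placements that put person i in their forbidden rack. Any j of these fix j positions, leaving (9−j)! ways to fill the rest, and there are C(4,j) ways to pick which j.
By inclusion–exclusion, the number of valid placements is Σ_{j=0}^{4} (−1)^j C(4,j)·(9−j)!.
Computing: 362880 − 161280 + 30240 − 2880 + 120 = 229080.

229080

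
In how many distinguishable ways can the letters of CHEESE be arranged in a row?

120

The 6 letters of CHEESE have repeats: E appearing 3 times.
So there are 6! / (3!) = 120 distinguishable arrangements.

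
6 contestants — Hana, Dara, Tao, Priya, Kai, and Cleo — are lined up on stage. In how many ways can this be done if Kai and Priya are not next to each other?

Of the 6! = 720 arrangements, those with Kai and Priya adjacent number 2 × 5! = 240 (treat the pair as a block with 2 internal orders).
So 720 − 240 = 480 arrangements keep them apart.

480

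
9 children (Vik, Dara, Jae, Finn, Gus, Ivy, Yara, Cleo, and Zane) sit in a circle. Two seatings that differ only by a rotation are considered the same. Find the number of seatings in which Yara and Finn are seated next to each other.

Treat {Yara, Finn} as one unit (2 internal orders) and seat the resulting 8 units around the table: (7)! circular arrangements.
So 2 × (7)! = 2 × 5040 = 10080.

10080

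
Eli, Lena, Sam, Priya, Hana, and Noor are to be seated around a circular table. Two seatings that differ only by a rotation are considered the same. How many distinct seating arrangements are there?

120

Seat Eli anywhere (absorbing the rotational symmetry), then permute the other 5: (5)! = 120.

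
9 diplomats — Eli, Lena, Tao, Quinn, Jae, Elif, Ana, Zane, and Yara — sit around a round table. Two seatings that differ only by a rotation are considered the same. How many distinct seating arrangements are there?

Around a circle, 9 distinct people have 9!/9 = (8)! = 40320 rotationally distinct seatings.

40320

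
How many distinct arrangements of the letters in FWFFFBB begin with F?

60

Fix F in the first position and arrange the remaining 6 letters.
Those 6 letters have B appearing twice and F appearing 3 times, giving (6)!/(3!·2!) = 60.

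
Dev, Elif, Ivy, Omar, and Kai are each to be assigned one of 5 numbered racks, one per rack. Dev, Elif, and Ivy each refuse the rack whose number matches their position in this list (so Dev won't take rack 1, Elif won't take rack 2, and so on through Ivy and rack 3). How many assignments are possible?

64

Let Aᵢ (for i ∈ {1, 2, 3}) be the placements that put person i in their forbidden rack. Any j of these fix j positions, leaving (5−j)! ways to fill the rest, and there are C(3,j) ways to pick which j.
By inclusion–exclusion, the number of valid placements is Σ_{j=0}^{3} (−1)^j C(3,j)·(5−j)!.
Computing: 120 − 72 + 18 − 2 = 64.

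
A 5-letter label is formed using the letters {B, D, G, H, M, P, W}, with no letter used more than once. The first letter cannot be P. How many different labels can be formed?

The first letter has 7−1 = 6 choices (anything except P).
The remaining 4 letters are filled from the other 6 symbols without repetition: 6 × 5 × 4 × 3 = 360.
Total: 6 × 360 = 2160.

2160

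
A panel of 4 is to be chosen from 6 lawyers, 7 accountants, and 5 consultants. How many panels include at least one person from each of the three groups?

Unrestricted: C(18,4) = 3060 ways to pick any 4 of the 18.
Selections missing a whole group: no lawyers → C(12,4) = 495; no accountants → C(11,4) = 330; no consultants → C(13,4) = 715.
Add back selections omitting two groups (i.e. drawn from a single group): C(6,4) + C(7,4) + C(5,4) = 55.
By inclusion–exclusion: 3060 − 1540 + 55 = 1575.

1575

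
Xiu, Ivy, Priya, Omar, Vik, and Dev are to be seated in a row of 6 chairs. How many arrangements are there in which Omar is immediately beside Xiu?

Treat {Omar, Xiu} as a single unit. There are 5 units to order, and the pair itself can be ordered 2 ways.
That gives 2 × 5! = 2 × 120 = 240.

240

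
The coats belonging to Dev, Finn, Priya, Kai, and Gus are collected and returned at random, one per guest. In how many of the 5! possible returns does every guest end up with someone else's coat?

Let Aᵢ be the assignments in which guest i gets their own coat. We want the size of the complement of A₁∪…∪A_5.
By inclusion–exclusion this is Σ_{j=0}^{5} (−1)^j C(5,j)·(5−j)!.
Computing: 120 − 120 + 60 − 20 + 5 − 1 = 44.

44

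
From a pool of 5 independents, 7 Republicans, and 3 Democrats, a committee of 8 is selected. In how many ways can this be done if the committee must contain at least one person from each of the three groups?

Unrestricted: C(15,8) = 6435 ways to pick any 8 of the 15.
Selections missing a whole group: no independents → C(10,8) = 45; no Republicans → C(8,8) = 1; no Democrats → C(12,8) = 495.
Add back selections omitting two groups (i.e. drawn from a single group): C(5,8) + C(7,8) + C(3,8) = 0.
By inclusion–exclusion: 6435 − 541 + 0 = 5894.

5894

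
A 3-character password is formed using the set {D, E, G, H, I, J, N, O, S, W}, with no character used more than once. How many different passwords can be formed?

720

Choose and order 3 of the 10 symbols: the first character has 10 options, the next 9, then 8.
10 × 9 × 8 = 720.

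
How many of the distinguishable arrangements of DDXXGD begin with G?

Fix G in the first position and arrange the remaining 5 letters.
Those 5 letters have D appearing 3 times and X appearing twice, giving (5)!/(3!·2!) = 10.

10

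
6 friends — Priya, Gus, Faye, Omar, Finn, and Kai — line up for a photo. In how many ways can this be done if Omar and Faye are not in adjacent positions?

480

Of the 6! = 720 arrangements, those with Omar and Faye adjacent number 2 × 5! = 240 (treat the pair as a block with 2 internal orders).
So 720 − 240 = 480 arrangements keep them apart.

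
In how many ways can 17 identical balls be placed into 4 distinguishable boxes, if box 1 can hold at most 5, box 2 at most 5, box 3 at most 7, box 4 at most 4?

35

By stars and bars, unrestricted non-negative solutions to x_1+…+x_4 = 17 number C(17+3,3) = 1140.
Subtract solutions that violate a single cap (substitute x_i' = x_i − (cap_i+1)): x_1 ≥ 6 gives C(14,3) = 364; x_2 ≥ 6 gives C(14,3) = 364; x_3 ≥ 8 gives C(12,3) = 220; x_4 ≥ 5 gives C(15,3) = 455. Together 1403.
Add back pairs where two caps are both exceeded: 56 + 20 + 84 + 20 + 84 + 35 = 299.
Subtract triples: 0 + 1 + 0 + 0 = 1.
By inclusion–exclusion the count is 1140 − 1403 + 299 − 1 = 35.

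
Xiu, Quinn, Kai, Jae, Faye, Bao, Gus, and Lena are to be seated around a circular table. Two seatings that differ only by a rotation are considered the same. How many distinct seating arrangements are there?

5040

Around a circle, 8 distinct people have 8!/8 = (7)! = 5040 rotationally distinct seatings.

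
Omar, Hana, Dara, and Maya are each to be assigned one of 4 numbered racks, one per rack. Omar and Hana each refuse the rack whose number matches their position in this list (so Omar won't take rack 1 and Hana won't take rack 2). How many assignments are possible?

14

Let Aᵢ (for i ∈ {1, 2}) be the placements that put person i in their forbidden rack. Any j of these fix j positions, leaving (4−j)! ways to fill the rest, and there are C(2,j) ways to pick which j.
By inclusion–exclusion, the number of valid placements is Σ_{j=0}^{2} (−1)^j C(2,j)·(4−j)!.
Computing: 24 − 12 + 2 = 14.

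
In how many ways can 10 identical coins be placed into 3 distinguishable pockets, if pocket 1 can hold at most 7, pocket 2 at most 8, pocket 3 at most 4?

Without the upper bounds there are C(12,2) = 66 ways to split 10 among 3 pockets.
Subtract solutions that violate a single cap (substitute x_i' = x_i − (cap_i+1)): x_1 ≥ 8 gives C(4,2) = 6; x_2 ≥ 9 gives C(3,2) = 3; x_3 ≥ 5 gives C(7,2) = 21. Together 30.
No two caps can be exceeded simultaneously, so the pair terms are all 0.
By inclusion–exclusion the count is 66 − 30 + 0 = 36.

36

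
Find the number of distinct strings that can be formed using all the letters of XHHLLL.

60

Letter multiplicities in XHHLLL: H×2, L×3, X×1.
The number of distinct arrangements is 6!/(3!·2!) = 720/12 = 60.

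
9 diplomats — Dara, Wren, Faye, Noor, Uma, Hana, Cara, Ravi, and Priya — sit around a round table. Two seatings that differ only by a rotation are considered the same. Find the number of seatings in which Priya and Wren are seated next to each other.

10080

Glue Priya and Wren into a block (2 internal orders). Seating 8 units around a circle gives (7)! arrangements.
So 2 × (7)! = 2 × 5040 = 10080.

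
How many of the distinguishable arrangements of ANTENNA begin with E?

With the first slot taken by E, it remains to arrange the other 6 letters (ANTNNA).
Those 6 letters have A appearing twice and N appearing 3 times, giving (6)!/(3!·2!) = 60.

60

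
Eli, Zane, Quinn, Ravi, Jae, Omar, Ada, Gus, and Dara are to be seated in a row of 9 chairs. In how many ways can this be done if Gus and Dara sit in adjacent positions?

80640

Treat {Gus, Dara} as a single unit. There are 8 units to order, and the pair itself can be ordered 2 ways.
So the count is 2·(8)! = 80640.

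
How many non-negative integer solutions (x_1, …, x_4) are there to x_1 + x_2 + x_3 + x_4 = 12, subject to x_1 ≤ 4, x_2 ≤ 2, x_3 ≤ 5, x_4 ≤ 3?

10

By stars and bars, unrestricted non-negative solutions to x_1+…+x_4 = 12 number C(12+3,3) = 455.
Subtract solutions that violate a single cap (substitute x_i' = x_i − (cap_i+1)): x_1 ≥ 5 gives C(10,3) = 120; x_2 ≥ 3 gives C(12,3) = 220; x_3 ≥ 6 gives C(9,3) = 84; x_4 ≥ 4 gives C(11,3) = 165. Together 589.
Add back pairs where two caps are both exceeded: 35 + 4 + 20 + 20 + 56 + 10 = 145.
Subtract triples: 0 + 1 + 0 + 0 = 1.
By inclusion–exclusion the count is 455 − 589 + 145 − 1 = 10.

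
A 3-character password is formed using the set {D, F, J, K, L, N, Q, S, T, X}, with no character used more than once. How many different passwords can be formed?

This is a permutation of 3 out of 10: P(10,3) = 10!/7!.
10 × 9 × 8 = 720.

720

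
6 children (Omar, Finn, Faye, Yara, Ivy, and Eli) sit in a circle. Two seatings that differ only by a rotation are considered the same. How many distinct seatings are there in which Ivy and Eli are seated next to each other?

48

Treat {Ivy, Eli} as one unit (2 internal orders) and seat the resulting 5 units around the table: (4)! circular arrangements.
So 2 × (4)! = 2 × 24 = 48.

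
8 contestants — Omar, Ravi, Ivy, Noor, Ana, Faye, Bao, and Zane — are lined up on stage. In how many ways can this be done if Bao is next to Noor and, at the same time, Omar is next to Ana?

2880

Treat {Bao,Noor} as one block (2 orders) and {Omar,Ana} as another (2 orders).
That leaves 6 units to arrange: 2 × 2 × 6! = 4 × 720 = 2880.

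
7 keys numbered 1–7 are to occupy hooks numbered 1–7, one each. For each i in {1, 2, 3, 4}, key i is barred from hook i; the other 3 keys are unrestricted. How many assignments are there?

Let Aᵢ (for 1 ≤ i ≤ 4) be the placements that put key i in its forbidden hook. Any j of these fix j positions, leaving (7−j)! ways to fill the rest, and there are C(4,j) ways to pick which j.
By inclusion–exclusion, the number of valid placements is Σ_{j=0}^{4} (−1)^j C(4,j)·(7−j)!.
Computing: 5040 − 2880 + 720 − 96 + 6 = 2790.

2790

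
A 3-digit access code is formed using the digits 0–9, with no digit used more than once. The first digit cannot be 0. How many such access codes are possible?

648

The first digit has 10−1 = 9 choices (anything except 0).
The remaining 2 digits are filled from the other 9 symbols without repetition: 9 × 8 = 72.
Total: 9 × 72 = 648.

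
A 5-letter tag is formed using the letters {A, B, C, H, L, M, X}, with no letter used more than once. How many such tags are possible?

2520

This is a permutation of 5 out of 7: P(7,5) = 7!/2!.
That product is 7 × 6 × 5 × 4 × 3 = 2520.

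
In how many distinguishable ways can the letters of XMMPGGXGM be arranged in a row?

The 9 letters of XMMPGGXGM have repeats: G appearing 3 times, M appearing 3 times, and X appearing twice.
So there are 9! / (3!·3!·2!) = 5040 distinguishable arrangements.

5040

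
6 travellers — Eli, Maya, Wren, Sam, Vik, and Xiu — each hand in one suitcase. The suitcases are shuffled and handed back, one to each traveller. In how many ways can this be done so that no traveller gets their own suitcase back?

This is the derangement count D_6: permutations of 6 items with no fixed point.
By inclusion–exclusion this is Σ_{j=0}^{6} (−1)^j C(6,j)·(6−j)!.
Computing: 720 − 720 + 360 − 120 + 30 − 6 + 1 = 265.

265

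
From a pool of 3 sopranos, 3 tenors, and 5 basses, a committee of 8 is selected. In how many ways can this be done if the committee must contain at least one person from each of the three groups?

With no constraint there are C(11,8) = 165 possible selections.
Selections missing a whole group: no sopranos → C(8,8) = 1; no tenors → C(8,8) = 1; no basses → C(6,8) = 0.
Add back selections omitting two groups (i.e. drawn from a single group): C(3,8) + C(3,8) + C(5,8) = 0.
By inclusion–exclusion: 165 − 2 + 0 = 163.

163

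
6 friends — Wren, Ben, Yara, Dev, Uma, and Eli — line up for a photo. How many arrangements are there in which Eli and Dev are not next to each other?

480

Of the 6! = 720 arrangements, those with Eli and Dev adjacent number 2 × 5! = 240 (treat the pair as a block with 2 internal orders).
Complementary counting: 720 − 240 = 480.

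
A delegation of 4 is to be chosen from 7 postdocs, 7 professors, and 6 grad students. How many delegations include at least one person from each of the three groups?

Total 4-person selections from all 20: C(20,4) = 4845.
Subtract selections that omit an entire group: no postdocs → C(13,4) = 715; no professors → C(13,4) = 715; no grad students → C(14,4) = 1001.
Add back selections omitting two groups (i.e. drawn from a single group): C(7,4) + C(7,4) + C(6,4) = 85.
By inclusion–exclusion: 4845 − 2431 + 85 = 2499.

2499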